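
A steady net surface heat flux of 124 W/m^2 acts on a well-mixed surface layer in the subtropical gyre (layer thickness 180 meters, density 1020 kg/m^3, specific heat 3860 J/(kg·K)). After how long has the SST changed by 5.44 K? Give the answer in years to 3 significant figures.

Areal heat capacity C = ρ c_p D = 1020 × 3860 × 180 = 7.09×10^8 J m⁻² K⁻¹.
Time required: Δt = C ΔT / F = 7.09×10^8 × 5.44 / 124 = 3.11×10^7 s.
In years: 3.11×10^7 s / (3.156×10^7 s/year) = 0.985 years.

0.985 years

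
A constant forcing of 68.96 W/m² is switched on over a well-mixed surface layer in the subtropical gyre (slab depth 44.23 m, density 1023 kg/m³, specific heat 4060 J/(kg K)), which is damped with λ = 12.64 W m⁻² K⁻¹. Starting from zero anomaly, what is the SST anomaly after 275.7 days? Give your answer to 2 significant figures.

4.4 K

Areal heat capacity C = ρ c_p D = 1023 × 4060 × 44.23 = 1.84×10^8 J/(m²·K).
τ = C / λ = 1.84×10^8 / 12.64 = 1.45×10^7 s.
Equilibrium anomaly ΔT_eq = F / λ = 68.96 / 12.64 = 5.46 K.
t = 275.7 days = 2.38×10^7 s, so t/τ = 1.64.
ΔT(t) = ΔT_eq (1 − e^(−t/τ)) = 5.46 × (1 − e^−1.64) = 4.40 K.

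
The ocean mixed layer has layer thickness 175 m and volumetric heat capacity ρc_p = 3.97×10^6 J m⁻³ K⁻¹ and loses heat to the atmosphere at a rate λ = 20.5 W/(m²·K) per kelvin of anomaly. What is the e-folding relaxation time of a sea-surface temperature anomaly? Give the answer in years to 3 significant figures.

Areal heat capacity C = ρc_p × D = 3.97×10^6 × 175 = 6.95×10^8 J/(m^2 K).
Relaxation time τ = C / λ = 6.95×10^8 / 20.5 = 3.39×10^7 s.
In years: 3.39×10^7 s / (3.156×10^7 s/year) = 1.07 years.

1.07 years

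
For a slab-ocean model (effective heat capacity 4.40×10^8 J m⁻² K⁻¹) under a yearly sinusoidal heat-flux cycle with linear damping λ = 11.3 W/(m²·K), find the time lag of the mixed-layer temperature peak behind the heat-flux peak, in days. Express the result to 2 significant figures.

84 days

Areal heat capacity C = 4.40×10^8 J m⁻² K⁻¹ (given).
ω = 2π / 3.15×10^7 s = 1.99×10^-7 s⁻¹.
Phase lag φ = arctan(Cω/λ) = arctan(87.7/11.3) = 1.44 rad.
Time lag = φ / ω = 1.44 / 1.99×10^-7 = 7.24×10^6 s = 83.8 days.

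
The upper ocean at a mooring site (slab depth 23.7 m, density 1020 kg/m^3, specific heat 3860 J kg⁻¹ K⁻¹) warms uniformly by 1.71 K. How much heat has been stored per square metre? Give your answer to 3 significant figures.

1.60×10^8

Areal heat capacity C = ρ c_p D = 1020 × 3860 × 23.7 = 9.33×10^7 J m⁻² K⁻¹.
ΔQ = C ΔT = 9.33×10^7 × 1.71 = 1.60×10^8 J/m².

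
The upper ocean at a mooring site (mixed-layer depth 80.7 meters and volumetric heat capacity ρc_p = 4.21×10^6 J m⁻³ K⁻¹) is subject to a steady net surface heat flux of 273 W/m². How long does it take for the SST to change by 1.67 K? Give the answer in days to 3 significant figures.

24.1 days

Areal heat capacity C = ρc_p × D = 4.21×10^6 × 80.7 = 3.40×10^8 J m⁻² K⁻¹.
Time required: Δt = C ΔT / F = 3.40×10^8 × 1.67 / 273 = 2.08×10^6 s.
In days: 2.08×10^6 s / (86400 s/day) = 24.1 days.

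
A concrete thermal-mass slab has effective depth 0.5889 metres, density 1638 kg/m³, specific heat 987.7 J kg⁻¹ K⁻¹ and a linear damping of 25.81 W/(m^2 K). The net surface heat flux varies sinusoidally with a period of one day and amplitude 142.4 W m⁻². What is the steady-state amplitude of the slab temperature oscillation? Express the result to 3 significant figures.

1.93 K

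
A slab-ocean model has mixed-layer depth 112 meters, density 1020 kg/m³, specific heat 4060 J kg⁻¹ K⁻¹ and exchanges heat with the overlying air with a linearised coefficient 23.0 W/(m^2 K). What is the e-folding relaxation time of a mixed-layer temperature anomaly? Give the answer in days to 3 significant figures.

Areal heat capacity C = ρ c_p D = 1020 × 4060 × 112 = 4.64×10^8 J/(m²·K).
Relaxation time τ = C / λ = 4.64×10^8 / 23.0 = 2.02×10^7 s.
In days: 2.02×10^7 s / (86400 s/day) = 233 days.

233 days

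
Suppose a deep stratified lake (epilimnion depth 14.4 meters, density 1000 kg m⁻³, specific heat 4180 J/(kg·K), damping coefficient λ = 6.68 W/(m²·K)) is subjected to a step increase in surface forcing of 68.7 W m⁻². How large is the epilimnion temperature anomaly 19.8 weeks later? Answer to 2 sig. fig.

Areal heat capacity C = ρ c_p D = 1000 × 4180 × 14.4 = 6.02×10^7 J/(m^2 K).
τ = C / λ = 6.02×10^7 / 6.68 = 9.01×10^6 s.
Equilibrium anomaly ΔT_eq = F / λ = 68.7 / 6.68 = 10.3 K.
t = 19.8 weeks = 1.20×10^7 s, so t/τ = 1.33.
ΔT(t) = ΔT_eq (1 − e^(−t/τ)) = 10.3 × (1 − e^−1.33) = 7.56 K.

7.6 K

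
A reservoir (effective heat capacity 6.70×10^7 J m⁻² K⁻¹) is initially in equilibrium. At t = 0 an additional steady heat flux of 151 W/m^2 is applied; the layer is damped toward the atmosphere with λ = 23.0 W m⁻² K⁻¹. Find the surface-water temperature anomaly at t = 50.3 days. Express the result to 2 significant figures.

5.1 K

Areal heat capacity C = 6.70×10^7 J m⁻² K⁻¹ (given).
τ = C / λ = 6.70×10^7 / 23.0 = 2.91×10^6 s.
Equilibrium anomaly ΔT_eq = F / λ = 151 / 23.0 = 6.57 K.
t = 50.3 days = 4.35×10^6 s, so t/τ = 1.49.
ΔT(t) = ΔT_eq (1 − e^(−t/τ)) = 6.57 × (1 − e^−1.49) = 5.09 K.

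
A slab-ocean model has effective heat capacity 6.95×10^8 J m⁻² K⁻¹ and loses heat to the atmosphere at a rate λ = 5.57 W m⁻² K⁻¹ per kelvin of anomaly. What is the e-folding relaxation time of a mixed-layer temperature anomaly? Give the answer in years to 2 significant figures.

Areal heat capacity C = 6.95×10^8 J m⁻² K⁻¹ (given).
Relaxation time τ = C / λ = 6.95×10^8 / 5.57 = 1.25×10^8 s.
In years: 1.25×10^8 s / (3.156×10^7 s/year) = 3.95 years.

4.0 years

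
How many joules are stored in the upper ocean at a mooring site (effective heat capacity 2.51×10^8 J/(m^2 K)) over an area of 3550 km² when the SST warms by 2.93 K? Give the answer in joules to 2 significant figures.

2.6×10^18 J

Areal heat capacity C = 2.51×10^8 J/(m^2 K) (given).
Heat per unit area: q = C ΔT = 2.51×10^8 × 2.93 = 7.35×10^8 J/m².
Total heat: Q = q × A = 7.35×10^8 × (3550 × 10⁶ m²) = 2.61×10^18 J.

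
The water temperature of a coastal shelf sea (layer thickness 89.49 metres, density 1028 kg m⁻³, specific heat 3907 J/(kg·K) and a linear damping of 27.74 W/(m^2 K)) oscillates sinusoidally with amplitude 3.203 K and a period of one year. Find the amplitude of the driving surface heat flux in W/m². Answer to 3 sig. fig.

246

Areal heat capacity C = ρ c_p D = 1028 × 3907 × 89.49 = 3.59×10^8 J/(m²·K).
ω = 2π / 3.15×10^7 s = 1.99×10^-7 s⁻¹.
√((Cω)² + λ²) = √((71.6)² + 27.74²) = 76.8 W/(m²·K).
F₀ = A × √((Cω)²+λ²) = 3.203 × 76.8 = 246 W/m².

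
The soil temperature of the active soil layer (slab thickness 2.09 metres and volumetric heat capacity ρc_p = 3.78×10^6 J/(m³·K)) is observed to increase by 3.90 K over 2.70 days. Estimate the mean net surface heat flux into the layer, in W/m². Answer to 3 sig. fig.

Areal heat capacity C = ρc_p × D = 3.78×10^6 × 2.09 = 7.90×10^6 J m⁻² K⁻¹.
Required heat per unit area: Q = C ΔT = 7.90×10^6 × 3.90 = 3.08×10^7 J/m².
Flux F = Q / Δt = 3.08×10^7 / 2.33×10^5 s = 132 W/m².

132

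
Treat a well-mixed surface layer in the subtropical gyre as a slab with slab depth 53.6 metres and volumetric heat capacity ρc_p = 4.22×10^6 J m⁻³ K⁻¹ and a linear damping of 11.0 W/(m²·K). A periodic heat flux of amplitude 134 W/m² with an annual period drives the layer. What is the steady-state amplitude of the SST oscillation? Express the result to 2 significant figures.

Areal heat capacity C = ρc_p × D = 4.22×10^6 × 53.6 = 2.26×10^8 J/(m^2 K).
Angular frequency ω = 2π / T = 2π / 3.15×10^7 s = 1.99×10^-7 s⁻¹.
√((Cω)² + λ²) = √((45.1)² + 11.0²) = 46.4 W/(m²·K).
Amplitude A = F₀ / √((Cω)²+λ²) = 134 / 46.4 = 2.89 K.

2.9 K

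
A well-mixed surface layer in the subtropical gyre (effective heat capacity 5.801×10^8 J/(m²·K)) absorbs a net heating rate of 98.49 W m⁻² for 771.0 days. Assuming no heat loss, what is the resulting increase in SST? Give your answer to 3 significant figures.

Areal heat capacity C = 5.801×10^8 J/(m²·K) (given).
Net heat input Q = F Δt = 98.49 × (771.0 days × 86400 s/day) = 6.56×10^9 J/m².
ΔT = Q / C = 6.56×10^9 / 5.80×10^8 = 11.3 K.

11.3 K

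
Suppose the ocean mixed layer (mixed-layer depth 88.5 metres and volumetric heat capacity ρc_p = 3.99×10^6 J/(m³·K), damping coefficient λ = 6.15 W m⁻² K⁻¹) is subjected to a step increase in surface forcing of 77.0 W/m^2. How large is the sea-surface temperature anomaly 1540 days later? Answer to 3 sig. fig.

11.3 K

Areal heat capacity C = ρc_p × D = 3.99×10^6 × 88.5 = 3.53×10^8 J m⁻² K⁻¹.
τ = C / λ = 3.53×10^8 / 6.15 = 5.74×10^7 s.
Equilibrium anomaly ΔT_eq = F / λ = 77.0 / 6.15 = 12.5 K.
t = 1540 days = 1.33×10^8 s, so t/τ = 2.32.
ΔT(t) = ΔT_eq (1 − e^(−t/τ)) = 12.5 × (1 − e^−2.32) = 11.3 K.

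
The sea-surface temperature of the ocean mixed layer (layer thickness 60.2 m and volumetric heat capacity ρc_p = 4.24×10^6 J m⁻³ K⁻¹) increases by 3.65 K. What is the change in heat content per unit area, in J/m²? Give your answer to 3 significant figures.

9.32×10^8

Areal heat capacity C = ρc_p × D = 4.24×10^6 × 60.2 = 2.55×10^8 J/(m^2 K).
ΔQ = C ΔT = 2.55×10^8 × 3.65 = 9.32×10^8 J/m².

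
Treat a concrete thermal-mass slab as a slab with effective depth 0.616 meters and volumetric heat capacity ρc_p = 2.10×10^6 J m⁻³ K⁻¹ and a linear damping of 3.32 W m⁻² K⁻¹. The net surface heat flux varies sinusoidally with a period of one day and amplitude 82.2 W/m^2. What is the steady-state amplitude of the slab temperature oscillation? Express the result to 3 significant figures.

Areal heat capacity C = ρc_p × D = 2.10×10^6 × 0.616 = 1.29×10^6 J/(m^2 K).
Angular frequency ω = 2π / T = 2π / 86400 s = 7.27×10^-5 s⁻¹.
√((Cω)² + λ²) = √((94.1)² + 3.32²) = 94.1 W/(m²·K).
Amplitude A = F₀ / √((Cω)²+λ²) = 82.2 / 94.1 = 0.873 K.

0.873 K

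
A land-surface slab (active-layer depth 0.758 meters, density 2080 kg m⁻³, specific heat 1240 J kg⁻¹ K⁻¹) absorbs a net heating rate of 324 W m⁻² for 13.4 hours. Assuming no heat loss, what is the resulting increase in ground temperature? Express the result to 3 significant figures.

Areal heat capacity C = ρ c_p D = 2080 × 1240 × 0.758 = 1.96×10^6 J m⁻² K⁻¹.
Net heat input Q = F Δt = 324 × (13.4 hours × 3600 s/hour) = 1.56×10^7 J/m².
ΔT = Q / C = 1.56×10^7 / 1.96×10^6 = 7.99 K.

7.99 K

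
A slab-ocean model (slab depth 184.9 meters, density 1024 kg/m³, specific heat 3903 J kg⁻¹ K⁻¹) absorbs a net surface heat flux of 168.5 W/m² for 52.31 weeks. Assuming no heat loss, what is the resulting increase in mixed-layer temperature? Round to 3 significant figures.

Areal heat capacity C = ρ c_p D = 1024 × 3903 × 184.9 = 7.39×10^8 J/(m^2 K).
Net heat input Q = F Δt = 168.5 × (52.31 weeks × 6.048×10^5 s/week) = 5.33×10^9 J/m².
ΔT = Q / C = 5.33×10^9 / 7.39×10^8 = 7.21 K.

7.21 K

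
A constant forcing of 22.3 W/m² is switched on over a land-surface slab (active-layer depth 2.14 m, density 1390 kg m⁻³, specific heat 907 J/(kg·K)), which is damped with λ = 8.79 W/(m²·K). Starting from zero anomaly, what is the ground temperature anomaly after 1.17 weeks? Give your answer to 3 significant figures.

2.28 K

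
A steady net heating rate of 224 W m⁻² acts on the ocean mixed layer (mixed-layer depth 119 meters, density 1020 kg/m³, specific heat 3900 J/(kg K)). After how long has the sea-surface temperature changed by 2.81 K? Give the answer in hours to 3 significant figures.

1650 hours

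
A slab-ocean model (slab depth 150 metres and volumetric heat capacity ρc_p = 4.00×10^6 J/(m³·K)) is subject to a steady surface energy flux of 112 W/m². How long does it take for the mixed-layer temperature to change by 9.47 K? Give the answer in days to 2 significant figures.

590 days

Areal heat capacity C = ρc_p × D = 4.00×10^6 × 150 = 6.00×10^8 J/(m^2 K).
Time required: Δt = C ΔT / F = 6.00×10^8 × 9.47 / 112 = 5.07×10^7 s.
In days: 5.07×10^7 s / (86400 s/day) = 587 days.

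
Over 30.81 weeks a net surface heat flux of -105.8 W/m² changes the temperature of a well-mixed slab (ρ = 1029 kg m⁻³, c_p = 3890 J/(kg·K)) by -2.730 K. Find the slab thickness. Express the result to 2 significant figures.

180 m

Heat input Q = F Δt = -105.8 × 1.86×10^7 s = -1.97×10^9 J/m².
Required areal heat capacity C = Q / ΔT = 7.22×10^8 J/(m²·K).
Depth D = C / (ρ c_p) = 7.22×10^8 / (1029 × 3890) = 180 m.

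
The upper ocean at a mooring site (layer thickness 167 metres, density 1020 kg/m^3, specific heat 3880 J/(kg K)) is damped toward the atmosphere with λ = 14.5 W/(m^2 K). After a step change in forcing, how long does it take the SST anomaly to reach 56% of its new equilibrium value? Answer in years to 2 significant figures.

1.2 years

Areal heat capacity C = ρ c_p D = 1020 × 3880 × 167 = 6.61×10^8 J m⁻² K⁻¹.
τ = C / λ = 6.61×10^8 / 14.5 = 4.56×10^7 s.
Fraction reached: 1 − e^(−t/τ) = 0.56 ⇒ t = −τ ln(1 − 0.56) = τ × 0.821.
t = 3.74×10^7 s = 1.19 years.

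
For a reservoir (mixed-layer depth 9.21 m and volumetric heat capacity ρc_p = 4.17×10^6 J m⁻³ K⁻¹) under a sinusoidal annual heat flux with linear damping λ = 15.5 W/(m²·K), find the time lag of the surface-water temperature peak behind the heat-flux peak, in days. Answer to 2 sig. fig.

27 days

Areal heat capacity C = ρc_p × D = 4.17×10^6 × 9.21 = 3.84×10^7 J/(m^2 K).
ω = 2π / 3.15×10^7 s = 1.99×10^-7 s⁻¹.
Phase lag φ = arctan(Cω/λ) = arctan(7.65/15.5) = 0.459 rad.
Time lag = φ / ω = 0.459 / 1.99×10^-7 = 2.30×10^6 s = 26.6 days.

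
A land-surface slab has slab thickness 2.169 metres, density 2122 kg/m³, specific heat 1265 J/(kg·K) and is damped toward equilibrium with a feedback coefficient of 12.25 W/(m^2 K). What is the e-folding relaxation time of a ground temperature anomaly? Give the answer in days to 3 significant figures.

5.50 days

Areal heat capacity C = ρ c_p D = 2122 × 1265 × 2.169 = 5.82×10^6 J/(m²·K).
Relaxation time τ = C / λ = 5.82×10^6 / 12.25 = 4.75×10^5 s.
In days: 4.75×10^5 s / (86400 s/day) = 5.50 days.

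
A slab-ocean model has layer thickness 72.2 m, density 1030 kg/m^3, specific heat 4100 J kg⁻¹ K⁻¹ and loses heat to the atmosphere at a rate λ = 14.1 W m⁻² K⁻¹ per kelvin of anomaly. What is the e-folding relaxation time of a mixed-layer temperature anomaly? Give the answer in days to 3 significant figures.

Areal heat capacity C = ρ c_p D = 1030 × 4100 × 72.2 = 3.05×10^8 J m⁻² K⁻¹.
Relaxation time τ = C / λ = 3.05×10^8 / 14.1 = 2.16×10^7 s.
In days: 2.16×10^7 s / (86400 s/day) = 250 days.

250 days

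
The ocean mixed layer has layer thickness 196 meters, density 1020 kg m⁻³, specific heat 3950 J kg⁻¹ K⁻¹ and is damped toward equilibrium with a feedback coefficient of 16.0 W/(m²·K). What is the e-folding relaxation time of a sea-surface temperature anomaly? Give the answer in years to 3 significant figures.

Areal heat capacity C = ρ c_p D = 1020 × 3950 × 196 = 7.90×10^8 J/(m²·K).
Relaxation time τ = C / λ = 7.90×10^8 / 16.0 = 4.94×10^7 s.
In years: 4.94×10^7 s / (3.156×10^7 s/year) = 1.56 years.

1.56 years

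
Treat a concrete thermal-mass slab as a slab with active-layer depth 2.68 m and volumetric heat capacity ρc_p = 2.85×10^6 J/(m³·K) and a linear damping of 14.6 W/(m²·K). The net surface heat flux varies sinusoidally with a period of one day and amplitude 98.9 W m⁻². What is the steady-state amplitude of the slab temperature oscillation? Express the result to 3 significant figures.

0.178 K

Areal heat capacity C = ρc_p × D = 2.85×10^6 × 2.68 = 7.64×10^6 J m⁻² K⁻¹.
Angular frequency ω = 2π / T = 2π / 86400 s = 7.27×10^-5 s⁻¹.
√((Cω)² + λ²) = √((555)² + 14.6²) = 556 W/(m²·K).
Amplitude A = F₀ / √((Cω)²+λ²) = 98.9 / 556 = 0.178 K.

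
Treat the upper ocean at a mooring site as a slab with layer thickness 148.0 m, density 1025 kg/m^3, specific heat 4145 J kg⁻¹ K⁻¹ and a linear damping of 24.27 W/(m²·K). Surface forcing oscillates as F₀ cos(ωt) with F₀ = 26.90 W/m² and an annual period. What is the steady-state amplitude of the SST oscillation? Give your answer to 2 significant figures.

Areal heat capacity C = ρ c_p D = 1025 × 4145 × 148.0 = 6.29×10^8 J/(m²·K).
Angular frequency ω = 2π / T = 2π / 3.15×10^7 s = 1.99×10^-7 s⁻¹.
√((Cω)² + λ²) = √((125)² + 24.27²) = 128 W/(m²·K).
Amplitude A = F₀ / √((Cω)²+λ²) = 26.90 / 128 = 0.211 K.

0.21 K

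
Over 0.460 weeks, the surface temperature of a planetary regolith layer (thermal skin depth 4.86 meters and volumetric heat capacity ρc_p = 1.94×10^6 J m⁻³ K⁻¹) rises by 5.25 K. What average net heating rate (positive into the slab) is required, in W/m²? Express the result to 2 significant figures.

Areal heat capacity C = ρc_p × D = 1.94×10^6 × 4.86 = 9.43×10^6 J/(m^2 K).
Required heat per unit area: Q = C ΔT = 9.43×10^6 × 5.25 = 4.95×10^7 J/m².
Flux F = Q / Δt = 4.95×10^7 / 2.78×10^5 s = 178 W/m².

180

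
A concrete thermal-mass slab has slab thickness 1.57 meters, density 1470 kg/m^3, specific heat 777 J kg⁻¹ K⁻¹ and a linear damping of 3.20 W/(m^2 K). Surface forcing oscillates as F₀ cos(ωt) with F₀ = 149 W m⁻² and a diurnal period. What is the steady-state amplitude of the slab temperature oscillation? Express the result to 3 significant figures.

1.14 K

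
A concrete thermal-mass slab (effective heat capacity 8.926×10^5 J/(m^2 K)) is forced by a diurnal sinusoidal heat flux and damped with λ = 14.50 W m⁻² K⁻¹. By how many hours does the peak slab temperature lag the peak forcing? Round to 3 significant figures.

Areal heat capacity C = 8.926×10^5 J/(m^2 K) (given).
ω = 2π / 86400 s = 7.27×10^-5 s⁻¹.
Phase lag φ = arctan(Cω/λ) = arctan(64.9/14.50) = 1.35 rad.
Time lag = φ / ω = 1.35 / 7.27×10^-5 = 18600 s = 5.16 hours.

5.16 hours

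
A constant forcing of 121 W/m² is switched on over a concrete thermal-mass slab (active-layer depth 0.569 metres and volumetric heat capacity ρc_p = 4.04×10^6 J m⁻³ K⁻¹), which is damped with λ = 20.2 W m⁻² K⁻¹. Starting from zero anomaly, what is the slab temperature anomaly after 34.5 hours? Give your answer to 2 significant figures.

4.0 K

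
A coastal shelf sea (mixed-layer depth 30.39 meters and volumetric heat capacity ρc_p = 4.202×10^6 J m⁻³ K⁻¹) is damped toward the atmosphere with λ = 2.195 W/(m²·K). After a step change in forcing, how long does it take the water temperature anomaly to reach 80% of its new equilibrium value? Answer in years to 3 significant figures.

2.97 years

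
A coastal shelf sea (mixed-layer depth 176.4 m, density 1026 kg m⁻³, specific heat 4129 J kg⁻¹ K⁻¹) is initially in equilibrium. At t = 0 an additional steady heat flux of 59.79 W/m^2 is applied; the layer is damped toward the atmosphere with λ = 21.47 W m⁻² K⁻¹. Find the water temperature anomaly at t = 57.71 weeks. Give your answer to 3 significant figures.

Areal heat capacity C = ρ c_p D = 1026 × 4129 × 176.4 = 7.47×10^8 J/(m²·K).
τ = C / λ = 7.47×10^8 / 21.47 = 3.48×10^7 s.
Equilibrium anomaly ΔT_eq = F / λ = 59.79 / 21.47 = 2.78 K.
t = 57.71 weeks = 3.49×10^7 s, so t/τ = 1.00.
ΔT(t) = ΔT_eq (1 − e^(−t/τ)) = 2.78 × (1 − e^−1.00) = 1.76 K.

1.76 K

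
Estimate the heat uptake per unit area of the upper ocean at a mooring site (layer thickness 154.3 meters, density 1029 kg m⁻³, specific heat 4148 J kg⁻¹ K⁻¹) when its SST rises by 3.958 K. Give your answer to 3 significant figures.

Areal heat capacity C = ρ c_p D = 1029 × 4148 × 154.3 = 6.59×10^8 J/(m²·K).
ΔQ = C ΔT = 6.59×10^8 × 3.958 = 2.61×10^9 J/m².

2.61×10^9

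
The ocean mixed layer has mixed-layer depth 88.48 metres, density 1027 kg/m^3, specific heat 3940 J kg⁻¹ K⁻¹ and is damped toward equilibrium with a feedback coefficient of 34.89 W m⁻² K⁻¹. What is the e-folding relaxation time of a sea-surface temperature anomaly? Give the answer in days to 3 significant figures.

Areal heat capacity C = ρ c_p D = 1027 × 3940 × 88.48 = 3.58×10^8 J/(m^2 K).
Relaxation time τ = C / λ = 3.58×10^8 / 34.89 = 1.03×10^7 s.
In days: 1.03×10^7 s / (86400 s/day) = 119 days.

119 days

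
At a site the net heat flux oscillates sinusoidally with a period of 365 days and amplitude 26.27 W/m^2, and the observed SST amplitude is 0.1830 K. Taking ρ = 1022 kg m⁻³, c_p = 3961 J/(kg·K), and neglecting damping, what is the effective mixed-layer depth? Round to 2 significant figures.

ω = 2π / 3.15×10^7 s = 1.99×10^-7 s⁻¹.
Required C = F₀ / (A ω) = 26.27 / (0.1830 × 1.99×10^-7) = 7.21×10^8 J/(m²·K).
D = C / (ρ c_p) = 7.21×10^8 / (1022 × 3961) = 178 m.

180 m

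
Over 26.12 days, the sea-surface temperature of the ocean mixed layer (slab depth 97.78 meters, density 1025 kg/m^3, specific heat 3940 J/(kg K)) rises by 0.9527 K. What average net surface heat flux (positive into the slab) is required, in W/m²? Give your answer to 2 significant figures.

Areal heat capacity C = ρ c_p D = 1025 × 3940 × 97.78 = 3.95×10^8 J m⁻² K⁻¹.
Required heat per unit area: Q = C ΔT = 3.95×10^8 × 0.9527 = 3.76×10^8 J/m².
Flux F = Q / Δt = 3.76×10^8 / 2.26×10^6 s = 167 W/m².

170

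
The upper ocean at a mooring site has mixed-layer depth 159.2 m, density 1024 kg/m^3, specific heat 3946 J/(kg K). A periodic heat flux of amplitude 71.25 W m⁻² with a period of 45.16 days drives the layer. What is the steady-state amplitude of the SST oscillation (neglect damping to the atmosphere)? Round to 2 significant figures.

Areal heat capacity C = ρ c_p D = 1024 × 3946 × 159.2 = 6.43×10^8 J/(m^2 K).
Angular frequency ω = 2π / T = 2π / 3.90×10^6 s = 1.61×10^-6 s⁻¹.
Cω = 6.43×10^8 × 1.61×10^-6 = 1040 W/(m²·K).
Amplitude A = F₀ / (Cω) = 71.25 / 1040 = 0.0688 K.

0.069 K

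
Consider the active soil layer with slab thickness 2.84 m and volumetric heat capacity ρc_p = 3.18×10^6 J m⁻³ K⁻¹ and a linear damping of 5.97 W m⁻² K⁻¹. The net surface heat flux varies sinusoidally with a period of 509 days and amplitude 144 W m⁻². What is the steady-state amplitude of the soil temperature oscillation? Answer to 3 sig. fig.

Areal heat capacity C = ρc_p × D = 3.18×10^6 × 2.84 = 9.03×10^6 J/(m²·K).
Angular frequency ω = 2π / T = 2π / 4.40×10^7 s = 1.43×10^-7 s⁻¹.
√((Cω)² + λ²) = √((1.29)² + 5.97²) = 6.11 W/(m²·K).
Amplitude A = F₀ / √((Cω)²+λ²) = 144 / 6.11 = 23.6 K.

23.6 K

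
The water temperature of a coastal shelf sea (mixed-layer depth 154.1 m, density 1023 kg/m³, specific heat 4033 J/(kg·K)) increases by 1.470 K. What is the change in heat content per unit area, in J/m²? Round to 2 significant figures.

Areal heat capacity C = ρ c_p D = 1023 × 4033 × 154.1 = 6.36×10^8 J m⁻² K⁻¹.
ΔQ = C ΔT = 6.36×10^8 × 1.470 = 9.35×10^8 J/m².

9.3×10^8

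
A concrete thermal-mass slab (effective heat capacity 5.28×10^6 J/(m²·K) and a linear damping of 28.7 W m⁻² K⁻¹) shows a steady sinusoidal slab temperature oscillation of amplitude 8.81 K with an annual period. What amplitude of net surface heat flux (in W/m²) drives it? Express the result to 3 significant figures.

Areal heat capacity C = 5.28×10^6 J/(m²·K) (given).
ω = 2π / 3.15×10^7 s = 1.99×10^-7 s⁻¹.
√((Cω)² + λ²) = √((1.05)² + 28.7²) = 28.7 W/(m²·K).
F₀ = A × √((Cω)²+λ²) = 8.81 × 28.7 = 253 W/m².

253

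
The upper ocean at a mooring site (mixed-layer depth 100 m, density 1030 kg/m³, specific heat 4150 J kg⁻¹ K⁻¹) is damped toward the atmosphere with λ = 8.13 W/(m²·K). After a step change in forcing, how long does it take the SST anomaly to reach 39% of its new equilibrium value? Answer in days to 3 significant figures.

301 days

Areal heat capacity C = ρ c_p D = 1030 × 4150 × 100 = 4.27×10^8 J/(m²·K).
τ = C / λ = 4.27×10^8 / 8.13 = 5.26×10^7 s.
Fraction reached: 1 − e^(−t/τ) = 0.39 ⇒ t = −τ ln(1 − 0.39) = τ × 0.494.
t = 2.60×10^7 s = 301 days.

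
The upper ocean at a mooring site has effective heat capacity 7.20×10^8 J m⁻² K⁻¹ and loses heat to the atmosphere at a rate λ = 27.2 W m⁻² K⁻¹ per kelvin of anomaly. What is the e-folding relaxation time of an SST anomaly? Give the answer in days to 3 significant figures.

306 days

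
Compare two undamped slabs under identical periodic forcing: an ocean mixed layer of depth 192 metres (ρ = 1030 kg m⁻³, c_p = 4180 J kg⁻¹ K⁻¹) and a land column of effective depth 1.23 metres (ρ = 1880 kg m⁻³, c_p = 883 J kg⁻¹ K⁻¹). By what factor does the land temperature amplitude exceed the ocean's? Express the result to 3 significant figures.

C_ocean = 1030 × 4180 × 192 = 8.27×10^8 J/(m²·K).
C_land = 1880 × 883 × 1.23 = 2.04×10^6 J/(m²·K).
Undamped amplitude ∝ 1/C, so A_land/A_ocean = C_ocean/C_land = 405.

405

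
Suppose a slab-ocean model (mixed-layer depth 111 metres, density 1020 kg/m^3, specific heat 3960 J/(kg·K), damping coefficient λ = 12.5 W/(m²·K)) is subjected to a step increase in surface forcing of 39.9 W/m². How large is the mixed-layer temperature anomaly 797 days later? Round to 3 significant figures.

Areal heat capacity C = ρ c_p D = 1020 × 3960 × 111 = 4.48×10^8 J/(m^2 K).
τ = C / λ = 4.48×10^8 / 12.5 = 3.59×10^7 s.
Equilibrium anomaly ΔT_eq = F / λ = 39.9 / 12.5 = 3.19 K.
t = 797 days = 6.89×10^7 s, so t/τ = 1.92.
ΔT(t) = ΔT_eq (1 − e^(−t/τ)) = 3.19 × (1 − e^−1.92) = 2.72 K.

2.72 K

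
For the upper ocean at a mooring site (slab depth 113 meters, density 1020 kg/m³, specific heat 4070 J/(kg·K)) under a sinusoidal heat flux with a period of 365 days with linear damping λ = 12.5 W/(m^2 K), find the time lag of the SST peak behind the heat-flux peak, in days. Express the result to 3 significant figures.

83.5 days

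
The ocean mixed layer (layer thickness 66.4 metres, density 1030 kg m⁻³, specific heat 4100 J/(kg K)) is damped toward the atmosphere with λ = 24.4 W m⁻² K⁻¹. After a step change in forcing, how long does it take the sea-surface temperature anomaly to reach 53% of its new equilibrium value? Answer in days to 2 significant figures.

Areal heat capacity C = ρ c_p D = 1030 × 4100 × 66.4 = 2.80×10^8 J/(m^2 K).
τ = C / λ = 2.80×10^8 / 24.4 = 1.15×10^7 s.
Fraction reached: 1 − e^(−t/τ) = 0.53 ⇒ t = −τ ln(1 − 0.53) = τ × 0.755.
t = 8.68×10^6 s = 100 days.

100 days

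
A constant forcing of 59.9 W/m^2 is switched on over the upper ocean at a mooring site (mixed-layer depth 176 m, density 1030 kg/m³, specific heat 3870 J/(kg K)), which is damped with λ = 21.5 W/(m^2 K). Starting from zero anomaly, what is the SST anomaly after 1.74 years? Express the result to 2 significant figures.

Areal heat capacity C = ρ c_p D = 1030 × 3870 × 176 = 7.02×10^8 J/(m^2 K).
τ = C / λ = 7.02×10^8 / 21.5 = 3.26×10^7 s.
Equilibrium anomaly ΔT_eq = F / λ = 59.9 / 21.5 = 2.79 K.
t = 1.74 years = 5.49×10^7 s, so t/τ = 1.68.
ΔT(t) = ΔT_eq (1 − e^(−t/τ)) = 2.79 × (1 − e^−1.68) = 2.27 K.

2.3 K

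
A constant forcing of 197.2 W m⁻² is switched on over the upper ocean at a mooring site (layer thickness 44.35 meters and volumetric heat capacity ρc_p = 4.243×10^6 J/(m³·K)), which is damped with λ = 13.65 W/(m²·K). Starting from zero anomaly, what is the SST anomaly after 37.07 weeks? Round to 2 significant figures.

Areal heat capacity C = ρc_p × D = 4.243×10^6 × 44.35 = 1.88×10^8 J/(m^2 K).
τ = C / λ = 1.88×10^8 / 13.65 = 1.38×10^7 s.
Equilibrium anomaly ΔT_eq = F / λ = 197.2 / 13.65 = 14.4 K.
t = 37.07 weeks = 2.24×10^7 s, so t/τ = 1.63.
ΔT(t) = ΔT_eq (1 − e^(−t/τ)) = 14.4 × (1 − e^−1.63) = 11.6 K.

12 K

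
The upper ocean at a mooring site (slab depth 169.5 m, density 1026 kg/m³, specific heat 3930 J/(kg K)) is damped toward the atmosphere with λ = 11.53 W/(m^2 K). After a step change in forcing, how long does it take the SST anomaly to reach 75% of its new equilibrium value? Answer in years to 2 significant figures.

Areal heat capacity C = ρ c_p D = 1026 × 3930 × 169.5 = 6.83×10^8 J/(m²·K).
τ = C / λ = 6.83×10^8 / 11.53 = 5.93×10^7 s.
Fraction reached: 1 − e^(−t/τ) = 0.75 ⇒ t = −τ ln(1 − 0.75) = τ × 1.39.
t = 8.22×10^7 s = 2.60 years.

2.6 years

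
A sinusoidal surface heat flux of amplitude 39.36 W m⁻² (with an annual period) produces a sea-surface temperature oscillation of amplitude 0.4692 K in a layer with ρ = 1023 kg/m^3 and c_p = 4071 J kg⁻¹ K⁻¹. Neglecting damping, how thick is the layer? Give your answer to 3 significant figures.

ω = 2π / 3.15×10^7 s = 1.99×10^-7 s⁻¹.
Required C = F₀ / (A ω) = 39.36 / (0.4692 × 1.99×10^-7) = 4.21×10^8 J/(m²·K).
D = C / (ρ c_p) = 4.21×10^8 / (1023 × 4071) = 101 m.

101 m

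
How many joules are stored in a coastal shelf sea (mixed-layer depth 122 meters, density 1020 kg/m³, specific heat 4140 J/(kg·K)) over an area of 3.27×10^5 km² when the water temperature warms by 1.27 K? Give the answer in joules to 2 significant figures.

Areal heat capacity C = ρ c_p D = 1020 × 4140 × 122 = 5.15×10^8 J/(m^2 K).
Heat per unit area: q = C ΔT = 5.15×10^8 × 1.27 = 6.54×10^8 J/m².
Total heat: Q = q × A = 6.54×10^8 × (3.27×10^5 × 10⁶ m²) = 2.14×10^20 J.

2.1×10^20 J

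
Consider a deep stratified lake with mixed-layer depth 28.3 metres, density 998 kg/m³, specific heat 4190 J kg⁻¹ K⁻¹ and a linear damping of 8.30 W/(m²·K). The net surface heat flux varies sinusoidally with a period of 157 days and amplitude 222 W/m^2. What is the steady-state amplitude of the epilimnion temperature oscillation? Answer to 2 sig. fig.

4.0 K

Areal heat capacity C = ρ c_p D = 998 × 4190 × 28.3 = 1.18×10^8 J/(m^2 K).
Angular frequency ω = 2π / T = 2π / 1.36×10^7 s = 4.63×10^-7 s⁻¹.
√((Cω)² + λ²) = √((54.8)² + 8.30²) = 55.4 W/(m²·K).
Amplitude A = F₀ / √((Cω)²+λ²) = 222 / 55.4 = 4.00 K.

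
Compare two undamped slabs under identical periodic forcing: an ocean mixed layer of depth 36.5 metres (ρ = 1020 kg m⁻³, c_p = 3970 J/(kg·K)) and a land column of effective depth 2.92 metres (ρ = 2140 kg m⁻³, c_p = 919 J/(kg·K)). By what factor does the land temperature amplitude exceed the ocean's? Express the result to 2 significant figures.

26

C_ocean = 1020 × 3970 × 36.5 = 1.48×10^8 J/(m²·K).
C_land = 2140 × 919 × 2.92 = 5.74×10^6 J/(m²·K).
Undamped amplitude ∝ 1/C, so A_land/A_ocean = C_ocean/C_land = 25.7.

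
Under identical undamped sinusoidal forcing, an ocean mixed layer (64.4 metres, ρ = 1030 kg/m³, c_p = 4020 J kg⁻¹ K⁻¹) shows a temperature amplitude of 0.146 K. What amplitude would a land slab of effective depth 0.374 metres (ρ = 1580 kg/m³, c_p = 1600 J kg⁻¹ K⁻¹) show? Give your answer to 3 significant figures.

C_ocean = 2.67×10^8 J/(m²·K); C_land = 9.45×10^5 J/(m²·K).
A ∝ 1/C ⇒ A_land = A_ocean × C_ocean/C_land = 0.146 × 282 = 41.2 K.

41.2 K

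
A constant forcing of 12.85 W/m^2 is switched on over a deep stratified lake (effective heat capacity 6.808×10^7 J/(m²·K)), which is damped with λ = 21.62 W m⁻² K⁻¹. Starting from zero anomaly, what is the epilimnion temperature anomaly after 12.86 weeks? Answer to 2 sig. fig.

0.54 K

Areal heat capacity C = 6.808×10^7 J/(m²·K) (given).
τ = C / λ = 6.81×10^7 / 21.62 = 3.15×10^6 s.
Equilibrium anomaly ΔT_eq = F / λ = 12.85 / 21.62 = 0.594 K.
t = 12.86 weeks = 7.78×10^6 s, so t/τ = 2.47.
ΔT(t) = ΔT_eq (1 − e^(−t/τ)) = 0.594 × (1 − e^−2.47) = 0.544 K.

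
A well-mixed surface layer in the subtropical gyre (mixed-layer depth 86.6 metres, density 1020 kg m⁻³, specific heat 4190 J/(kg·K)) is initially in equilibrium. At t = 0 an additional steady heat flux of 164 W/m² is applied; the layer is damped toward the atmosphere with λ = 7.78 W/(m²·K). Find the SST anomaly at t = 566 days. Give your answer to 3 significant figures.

13.5 K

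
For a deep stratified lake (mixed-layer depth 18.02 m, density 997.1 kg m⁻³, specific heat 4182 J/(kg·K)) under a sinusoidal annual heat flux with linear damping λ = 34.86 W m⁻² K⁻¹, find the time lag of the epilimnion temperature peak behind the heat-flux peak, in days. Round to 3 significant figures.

23.6 days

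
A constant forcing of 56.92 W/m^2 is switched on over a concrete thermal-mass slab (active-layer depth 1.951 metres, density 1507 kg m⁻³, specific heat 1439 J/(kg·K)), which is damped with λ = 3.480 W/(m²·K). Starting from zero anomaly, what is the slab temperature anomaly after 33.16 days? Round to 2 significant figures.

Areal heat capacity C = ρ c_p D = 1507 × 1439 × 1.951 = 4.23×10^6 J/(m^2 K).
τ = C / λ = 4.23×10^6 / 3.480 = 1.22×10^6 s.
Equilibrium anomaly ΔT_eq = F / λ = 56.92 / 3.480 = 16.4 K.
t = 33.16 days = 2.87×10^6 s, so t/τ = 2.36.
ΔT(t) = ΔT_eq (1 − e^(−t/τ)) = 16.4 × (1 − e^−2.36) = 14.8 K.

15 K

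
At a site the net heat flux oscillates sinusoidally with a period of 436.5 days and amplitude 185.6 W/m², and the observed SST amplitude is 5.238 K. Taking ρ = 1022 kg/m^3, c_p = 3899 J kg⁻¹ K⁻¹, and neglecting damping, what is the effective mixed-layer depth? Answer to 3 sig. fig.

53.4 m

ω = 2π / 3.77×10^7 s = 1.67×10^-7 s⁻¹.
Required C = F₀ / (A ω) = 185.6 / (5.238 × 1.67×10^-7) = 2.13×10^8 J/(m²·K).
D = C / (ρ c_p) = 2.13×10^8 / (1022 × 3899) = 53.4 m.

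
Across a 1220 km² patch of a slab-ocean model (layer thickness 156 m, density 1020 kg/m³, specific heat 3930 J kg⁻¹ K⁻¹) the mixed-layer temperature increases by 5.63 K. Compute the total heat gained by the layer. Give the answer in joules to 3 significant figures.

Areal heat capacity C = ρ c_p D = 1020 × 3930 × 156 = 6.25×10^8 J m⁻² K⁻¹.
Heat per unit area: q = C ΔT = 6.25×10^8 × 5.63 = 3.52×10^9 J/m².
Total heat: Q = q × A = 3.52×10^9 × (1220 × 10⁶ m²) = 4.30×10^18 J.

4.30×10^18 J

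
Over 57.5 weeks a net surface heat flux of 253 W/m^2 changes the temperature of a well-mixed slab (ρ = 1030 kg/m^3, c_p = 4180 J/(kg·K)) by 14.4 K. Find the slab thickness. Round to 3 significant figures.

Heat input Q = F Δt = 253 × 3.48×10^7 s = 8.80×10^9 J/m².
Required areal heat capacity C = Q / ΔT = 6.11×10^8 J/(m²·K).
Depth D = C / (ρ c_p) = 6.11×10^8 / (1030 × 4180) = 142 m.

142 m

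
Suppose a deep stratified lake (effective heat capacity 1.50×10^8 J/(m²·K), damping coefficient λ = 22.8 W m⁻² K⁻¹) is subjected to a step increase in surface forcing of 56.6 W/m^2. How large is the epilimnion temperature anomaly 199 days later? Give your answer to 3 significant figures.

Areal heat capacity C = 1.50×10^8 J/(m²·K) (given).
τ = C / λ = 1.50×10^8 / 22.8 = 6.58×10^6 s.
Equilibrium anomaly ΔT_eq = F / λ = 56.6 / 22.8 = 2.48 K.
t = 199 days = 1.72×10^7 s, so t/τ = 2.61.
ΔT(t) = ΔT_eq (1 − e^(−t/τ)) = 2.48 × (1 − e^−2.61) = 2.30 K.

2.30 K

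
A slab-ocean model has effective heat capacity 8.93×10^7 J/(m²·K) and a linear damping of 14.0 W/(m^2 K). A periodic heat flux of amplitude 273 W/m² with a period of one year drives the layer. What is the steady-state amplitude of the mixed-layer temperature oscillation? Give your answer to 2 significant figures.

12 K

Areal heat capacity C = 8.93×10^7 J/(m²·K) (given).
Angular frequency ω = 2π / T = 2π / 3.15×10^7 s = 1.99×10^-7 s⁻¹.
√((Cω)² + λ²) = √((17.8)² + 14.0²) = 22.6 W/(m²·K).
Amplitude A = F₀ / √((Cω)²+λ²) = 273 / 22.6 = 12.1 K.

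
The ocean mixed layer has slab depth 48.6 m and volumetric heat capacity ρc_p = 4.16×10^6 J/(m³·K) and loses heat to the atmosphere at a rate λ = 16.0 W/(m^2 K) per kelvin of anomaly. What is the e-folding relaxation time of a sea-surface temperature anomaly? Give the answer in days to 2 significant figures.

150 days

Areal heat capacity C = ρc_p × D = 4.16×10^6 × 48.6 = 2.02×10^8 J m⁻² K⁻¹.
Relaxation time τ = C / λ = 2.02×10^8 / 16.0 = 1.26×10^7 s.
In days: 1.26×10^7 s / (86400 s/day) = 146 days.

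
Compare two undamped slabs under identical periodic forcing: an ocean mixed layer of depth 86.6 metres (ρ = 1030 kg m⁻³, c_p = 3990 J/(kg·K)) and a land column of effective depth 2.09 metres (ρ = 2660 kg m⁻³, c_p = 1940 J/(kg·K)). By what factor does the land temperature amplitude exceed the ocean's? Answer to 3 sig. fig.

C_ocean = 1030 × 3990 × 86.6 = 3.56×10^8 J/(m²·K).
C_land = 2660 × 1940 × 2.09 = 1.08×10^7 J/(m²·K).
Undamped amplitude ∝ 1/C, so A_land/A_ocean = C_ocean/C_land = 33.0.

33.0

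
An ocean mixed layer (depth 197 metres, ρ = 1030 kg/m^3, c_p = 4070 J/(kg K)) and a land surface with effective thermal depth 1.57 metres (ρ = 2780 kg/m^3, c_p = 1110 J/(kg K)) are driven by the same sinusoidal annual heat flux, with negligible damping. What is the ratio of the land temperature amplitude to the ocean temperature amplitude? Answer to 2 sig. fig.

C_ocean = 1030 × 4070 × 197 = 8.26×10^8 J/(m²·K).
C_land = 2780 × 1110 × 1.57 = 4.84×10^6 J/(m²·K).
Undamped amplitude ∝ 1/C, so A_land/A_ocean = C_ocean/C_land = 170.

170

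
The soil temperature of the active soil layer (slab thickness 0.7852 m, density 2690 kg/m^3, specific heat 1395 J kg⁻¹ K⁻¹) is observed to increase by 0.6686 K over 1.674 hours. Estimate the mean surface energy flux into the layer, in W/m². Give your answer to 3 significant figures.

Areal heat capacity C = ρ c_p D = 2690 × 1395 × 0.7852 = 2.95×10^6 J/(m^2 K).
Required heat per unit area: Q = C ΔT = 2.95×10^6 × 0.6686 = 1.97×10^6 J/m².
Flux F = Q / Δt = 1.97×10^6 / 6030 s = 327 W/m².

327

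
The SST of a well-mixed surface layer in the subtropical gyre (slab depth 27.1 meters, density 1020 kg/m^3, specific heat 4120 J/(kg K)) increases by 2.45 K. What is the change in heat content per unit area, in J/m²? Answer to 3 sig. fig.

2.79×10^8

Areal heat capacity C = ρ c_p D = 1020 × 4120 × 27.1 = 1.14×10^8 J/(m^2 K).
ΔQ = C ΔT = 1.14×10^8 × 2.45 = 2.79×10^8 J/m².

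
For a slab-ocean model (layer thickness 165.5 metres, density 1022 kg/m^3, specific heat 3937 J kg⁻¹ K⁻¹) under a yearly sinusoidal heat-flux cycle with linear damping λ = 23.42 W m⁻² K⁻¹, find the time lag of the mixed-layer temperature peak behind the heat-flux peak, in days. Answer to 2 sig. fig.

81 days

Areal heat capacity C = ρ c_p D = 1022 × 3937 × 165.5 = 6.66×10^8 J/(m²·K).
ω = 2π / 3.15×10^7 s = 1.99×10^-7 s⁻¹.
Phase lag φ = arctan(Cω/λ) = arctan(133/23.42) = 1.40 rad.
Time lag = φ / ω = 1.40 / 1.99×10^-7 = 7.01×10^6 s = 81.1 days.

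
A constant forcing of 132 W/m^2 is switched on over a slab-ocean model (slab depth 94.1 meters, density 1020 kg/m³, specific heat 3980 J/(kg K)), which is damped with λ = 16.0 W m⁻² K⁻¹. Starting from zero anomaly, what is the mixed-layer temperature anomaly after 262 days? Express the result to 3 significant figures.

Areal heat capacity C = ρ c_p D = 1020 × 3980 × 94.1 = 3.82×10^8 J m⁻² K⁻¹.
τ = C / λ = 3.82×10^8 / 16.0 = 2.39×10^7 s.
Equilibrium anomaly ΔT_eq = F / λ = 132 / 16.0 = 8.25 K.
t = 262 days = 2.26×10^7 s, so t/τ = 0.948.
ΔT(t) = ΔT_eq (1 − e^(−t/τ)) = 8.25 × (1 − e^−0.948) = 5.05 K.

5.05 K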